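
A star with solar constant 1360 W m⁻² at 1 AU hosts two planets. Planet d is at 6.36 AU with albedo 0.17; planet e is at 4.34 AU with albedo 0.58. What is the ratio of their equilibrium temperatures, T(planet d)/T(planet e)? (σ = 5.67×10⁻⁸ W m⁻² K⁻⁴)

T₁/T₂ ≈ 0.979

T_eq = [S₀(1−A)/(4σd²)]^(1/4), so T ∝ (1−A)^(1/4) / √d.
T₁ = [1360×0.83/(4×5.67×10⁻⁸×6.36²)]^(1/4) = 105.32 K.
T₂ = [1360×0.42/(4×5.67×10⁻⁸×4.34²)]^(1/4) = 107.53 K.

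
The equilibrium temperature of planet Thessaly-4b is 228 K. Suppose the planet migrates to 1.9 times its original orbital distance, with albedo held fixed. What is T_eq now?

T_eq ≈ 165 K

T_eq ∝ L^(1/4) · d^(−1/2).
T′ = 228 / 1.9^(1/2) = 165 K.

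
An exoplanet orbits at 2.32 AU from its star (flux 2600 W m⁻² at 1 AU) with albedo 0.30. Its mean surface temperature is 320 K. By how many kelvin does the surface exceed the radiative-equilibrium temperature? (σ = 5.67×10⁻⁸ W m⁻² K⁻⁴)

ΔT ≈ 123.5 K

S = 2600/2.32² = 483.1 W m⁻².
T_eq = [S(1−A)/(4σ)]^(1/4) = [483.1×0.70/(4×5.67×10⁻⁸)]^(1/4) = 196.5 K.
ΔT = T_surf − T_eq = 320 − 196.5.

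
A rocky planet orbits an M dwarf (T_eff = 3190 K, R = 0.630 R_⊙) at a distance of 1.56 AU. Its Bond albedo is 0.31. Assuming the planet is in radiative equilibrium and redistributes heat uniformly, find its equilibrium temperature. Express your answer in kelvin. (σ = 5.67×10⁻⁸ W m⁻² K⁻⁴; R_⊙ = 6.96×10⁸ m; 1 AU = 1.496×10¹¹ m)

T_eq ≈ 89.1 K

R_⋆ = 0.630 × 6.96×10⁸ = 4.38×10⁸ m.
d = 1.56 AU = 2.33×10¹¹ m.
L = 4πR_⋆²σT_⋆⁴ = 4π(4.38×10⁸)² × 5.67×10⁻⁸ × (3190)⁴ = 1.42×10²⁵ W.
S = L/(4πd²) = 20.7 W m⁻².
Energy balance: absorbed = emitted ⇒ πR²·S(1−A) = 4πR²·σT_eq⁴, so T_eq⁴ = S(1−A)/(4σ).
T_eq = [20.7 × 0.69 / (4 × 5.67×10⁻⁸)]^(1/4) = (6.31×10⁷)^(1/4) = 89.1 K.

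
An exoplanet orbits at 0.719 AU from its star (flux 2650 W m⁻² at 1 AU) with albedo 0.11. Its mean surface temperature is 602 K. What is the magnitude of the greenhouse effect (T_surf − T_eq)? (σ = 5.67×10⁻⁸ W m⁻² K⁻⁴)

S = 2650/0.719² = 5126 W m⁻².
T_eq = [S(1−A)/(4σ)]^(1/4) = [5126×0.89/(4×5.67×10⁻⁸)]^(1/4) = 376.6 K.
ΔT = T_surf − T_eq = 602 − 376.6.

ΔT ≈ 225.4 K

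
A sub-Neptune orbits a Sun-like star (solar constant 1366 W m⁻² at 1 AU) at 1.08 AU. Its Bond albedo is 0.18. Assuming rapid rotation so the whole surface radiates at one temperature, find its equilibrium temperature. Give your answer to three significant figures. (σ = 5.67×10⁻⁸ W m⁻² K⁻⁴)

Flux at 1.08 AU: S = 1366/1.08² = 1170 W m⁻².
Energy balance: absorbed = emitted ⇒ πR²·S(1−A) = 4πR²·σT_eq⁴, so T_eq⁴ = S(1−A)/(4σ).
T_eq = [1170 × 0.82 / (4 × 5.67×10⁻⁸)]^(1/4) = (4.23×10⁹)^(1/4) = 255 K.

T_eq ≈ 255 K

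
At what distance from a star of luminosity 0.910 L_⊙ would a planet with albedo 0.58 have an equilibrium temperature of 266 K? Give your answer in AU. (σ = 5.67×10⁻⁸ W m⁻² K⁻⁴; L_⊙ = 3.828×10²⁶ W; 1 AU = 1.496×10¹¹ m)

L = 0.910 × 3.828×10²⁶ = 3.48×10²⁶ W.
From T_eq⁴ = L(1−A)/(16πσd²): d = √[L(1−A)/(16πσT_eq⁴)].
d = √[3.48×10²⁶ × 0.42 / (16π × 5.67×10⁻⁸ × (266)⁴)] = 1.01×10¹¹ m = 0.677 AU.

d ≈ 0.677 AU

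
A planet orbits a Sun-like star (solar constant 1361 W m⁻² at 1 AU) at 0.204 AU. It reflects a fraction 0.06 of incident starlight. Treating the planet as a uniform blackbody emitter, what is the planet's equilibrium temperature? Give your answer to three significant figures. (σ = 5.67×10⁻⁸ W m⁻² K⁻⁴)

Flux at 0.204 AU: S = 1361/0.204² = 3.27×10⁴ W m⁻².
Energy balance: absorbed = emitted ⇒ πR²·S(1−A) = 4πR²·σT_eq⁴, so T_eq⁴ = S(1−A)/(4σ).
T_eq = [3.27×10⁴ × 0.94 / (4 × 5.67×10⁻⁸)]^(1/4) = (1.36×10¹¹)^(1/4) = 607 K.

T_eq ≈ 607 K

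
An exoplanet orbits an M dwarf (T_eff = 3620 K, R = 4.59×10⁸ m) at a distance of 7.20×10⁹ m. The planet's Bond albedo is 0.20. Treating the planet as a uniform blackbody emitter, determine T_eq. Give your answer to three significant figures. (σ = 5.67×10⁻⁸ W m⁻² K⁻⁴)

T_eq ≈ 611 K

L = 4πR_⋆²σT_⋆⁴ = 4π(4.59×10⁸)² × 5.67×10⁻⁸ × (3620)⁴ = 2.58×10²⁵ W.
S = L/(4πd²) = 3.96×10⁴ W m⁻².
Energy balance: absorbed = emitted ⇒ πR²·S(1−A) = 4πR²·σT_eq⁴, so T_eq⁴ = S(1−A)/(4σ).
T_eq = [3.96×10⁴ × 0.80 / (4 × 5.67×10⁻⁸)]^(1/4) = (1.40×10¹¹)^(1/4) = 611 K.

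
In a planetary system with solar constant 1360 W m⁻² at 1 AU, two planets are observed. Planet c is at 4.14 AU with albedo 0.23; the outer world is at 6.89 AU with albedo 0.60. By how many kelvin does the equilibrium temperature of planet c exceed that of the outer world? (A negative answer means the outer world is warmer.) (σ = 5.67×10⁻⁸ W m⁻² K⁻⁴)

ΔT ≈ 43.8 K

T_eq = [S₀(1−A)/(4σd²)]^(1/4), so T ∝ (1−A)^(1/4) / √d.
T₁ = [1360×0.77/(4×5.67×10⁻⁸×4.14²)]^(1/4) = 128.11 K.
T₂ = [1360×0.40/(4×5.67×10⁻⁸×6.89²)]^(1/4) = 84.31 K.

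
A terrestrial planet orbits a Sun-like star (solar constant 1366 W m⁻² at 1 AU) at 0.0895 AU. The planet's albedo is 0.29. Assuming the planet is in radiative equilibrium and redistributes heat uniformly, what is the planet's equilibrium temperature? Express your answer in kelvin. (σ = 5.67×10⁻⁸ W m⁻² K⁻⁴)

Flux at 0.0895 AU: S = 1366/0.0895² = 1.71×10⁵ W m⁻².
Energy balance: absorbed = emitted ⇒ πR²·S(1−A) = 4πR²·σT_eq⁴, so T_eq⁴ = S(1−A)/(4σ).
T_eq = [1.71×10⁵ × 0.71 / (4 × 5.67×10⁻⁸)]^(1/4) = (5.34×10¹¹)^(1/4) = 855 K.

T_eq ≈ 855 K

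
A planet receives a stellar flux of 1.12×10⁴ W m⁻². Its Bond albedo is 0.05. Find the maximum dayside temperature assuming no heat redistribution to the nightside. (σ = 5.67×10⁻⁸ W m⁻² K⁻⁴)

With no redistribution each surface element balances locally: S(1−A) = σT⁴.
T = [1.12×10⁴ × 0.95 / 5.67×10⁻⁸]^(1/4) = (1.88×10¹¹)^(1/4) = 658 K.

T_ss ≈ 658 K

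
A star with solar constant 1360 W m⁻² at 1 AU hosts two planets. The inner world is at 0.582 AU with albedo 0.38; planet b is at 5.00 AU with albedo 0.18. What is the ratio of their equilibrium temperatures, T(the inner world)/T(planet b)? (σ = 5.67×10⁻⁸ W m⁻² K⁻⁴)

T_eq = [S₀(1−A)/(4σd²)]^(1/4), so T ∝ (1−A)^(1/4) / √d.
T₁ = [1360×0.62/(4×5.67×10⁻⁸×0.582²)]^(1/4) = 323.68 K.
T₂ = [1360×0.82/(4×5.67×10⁻⁸×5.00²)]^(1/4) = 118.42 K.

T₁/T₂ ≈ 2.733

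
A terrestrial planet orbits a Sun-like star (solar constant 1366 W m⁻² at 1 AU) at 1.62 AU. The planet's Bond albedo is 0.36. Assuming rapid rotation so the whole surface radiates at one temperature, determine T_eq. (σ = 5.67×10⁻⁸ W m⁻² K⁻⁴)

T_eq ≈ 196 K

Flux at 1.62 AU: S = 1366/1.62² = 520 W m⁻².
Energy balance: absorbed = emitted ⇒ πR²·S(1−A) = 4πR²·σT_eq⁴, so T_eq⁴ = S(1−A)/(4σ).
T_eq = [520 × 0.64 / (4 × 5.67×10⁻⁸)]^(1/4) = (1.47×10⁹)^(1/4) = 196 K.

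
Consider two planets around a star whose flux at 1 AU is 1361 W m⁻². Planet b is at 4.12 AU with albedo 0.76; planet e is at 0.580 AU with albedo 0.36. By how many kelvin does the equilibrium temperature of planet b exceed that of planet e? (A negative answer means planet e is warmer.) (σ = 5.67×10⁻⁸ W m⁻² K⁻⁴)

T_eq = [S₀(1−A)/(4σd²)]^(1/4), so T ∝ (1−A)^(1/4) / √d.
T₁ = [1361×0.24/(4×5.67×10⁻⁸×4.12²)]^(1/4) = 95.97 K.
T₂ = [1361×0.64/(4×5.67×10⁻⁸×0.580²)]^(1/4) = 326.88 K.

ΔT ≈ -230.9 K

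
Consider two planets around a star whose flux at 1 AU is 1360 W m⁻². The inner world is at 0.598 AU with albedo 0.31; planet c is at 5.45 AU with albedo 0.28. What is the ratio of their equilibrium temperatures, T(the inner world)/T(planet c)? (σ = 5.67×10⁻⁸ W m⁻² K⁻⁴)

T₁/T₂ ≈ 2.987

T_eq = [S₀(1−A)/(4σd²)]^(1/4), so T ∝ (1−A)^(1/4) / √d.
T₁ = [1360×0.69/(4×5.67×10⁻⁸×0.598²)]^(1/4) = 327.97 K.
T₂ = [1360×0.72/(4×5.67×10⁻⁸×5.45²)]^(1/4) = 109.80 K.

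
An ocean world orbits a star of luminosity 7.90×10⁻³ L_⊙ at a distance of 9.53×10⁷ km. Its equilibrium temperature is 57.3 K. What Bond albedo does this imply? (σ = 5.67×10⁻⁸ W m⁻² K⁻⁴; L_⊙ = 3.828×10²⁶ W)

A ≈ 0.91

d = 9.53×10⁷ km = 9.53×10¹⁰ m.
L = 7.90×10⁻³ × 3.828×10²⁶ = 3.02×10²⁴ W.
Flux: S = L/(4πd²) = 3.02×10²⁴/(4π×(9.53×10¹⁰)²) = 26.5 W m⁻².
From T_eq⁴ = S(1−A)/(4σ): 1−A = 4σT_eq⁴/S.
1−A = 4 × 5.67×10⁻⁸ × (57.3)⁴ / 26.5 = 0.092.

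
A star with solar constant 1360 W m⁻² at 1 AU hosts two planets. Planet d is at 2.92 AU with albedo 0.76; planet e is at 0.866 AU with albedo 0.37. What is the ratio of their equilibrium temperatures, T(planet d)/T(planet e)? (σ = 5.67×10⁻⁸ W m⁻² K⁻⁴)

T_eq = [S₀(1−A)/(4σd²)]^(1/4), so T ∝ (1−A)^(1/4) / √d.
T₁ = [1360×0.24/(4×5.67×10⁻⁸×2.92²)]^(1/4) = 113.98 K.
T₂ = [1360×0.63/(4×5.67×10⁻⁸×0.866²)]^(1/4) = 266.41 K.

T₁/T₂ ≈ 0.428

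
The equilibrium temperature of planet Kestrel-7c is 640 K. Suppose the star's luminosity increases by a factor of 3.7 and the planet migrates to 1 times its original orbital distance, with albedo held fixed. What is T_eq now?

T_eq ∝ L^(1/4) · d^(−1/2).
T′ = 640 × 3.7^(1/4) / 1^(1/2) = 888 K.

T_eq ≈ 888 K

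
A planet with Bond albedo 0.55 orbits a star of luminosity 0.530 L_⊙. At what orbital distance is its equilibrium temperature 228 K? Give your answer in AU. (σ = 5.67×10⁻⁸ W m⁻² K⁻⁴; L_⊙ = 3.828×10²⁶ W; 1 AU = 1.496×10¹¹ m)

d ≈ 0.728 AU

L = 0.530 × 3.828×10²⁶ = 2.03×10²⁶ W.
From T_eq⁴ = L(1−A)/(16πσd²): d = √[L(1−A)/(16πσT_eq⁴)].
d = √[2.03×10²⁶ × 0.45 / (16π × 5.67×10⁻⁸ × (228)⁴)] = 1.09×10¹¹ m = 0.728 AU.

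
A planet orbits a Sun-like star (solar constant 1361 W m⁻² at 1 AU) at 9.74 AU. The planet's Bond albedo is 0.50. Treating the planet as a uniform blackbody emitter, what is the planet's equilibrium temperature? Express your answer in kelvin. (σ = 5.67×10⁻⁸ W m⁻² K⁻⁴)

Flux at 9.74 AU: S = 1361/9.74² = 14.3 W m⁻².
Energy balance: absorbed = emitted ⇒ πR²·S(1−A) = 4πR²·σT_eq⁴, so T_eq⁴ = S(1−A)/(4σ).
T_eq = [14.3 × 0.50 / (4 × 5.67×10⁻⁸)]^(1/4) = (3.16×10⁷)^(1/4) = 75.0 K.

T_eq ≈ 75.0 K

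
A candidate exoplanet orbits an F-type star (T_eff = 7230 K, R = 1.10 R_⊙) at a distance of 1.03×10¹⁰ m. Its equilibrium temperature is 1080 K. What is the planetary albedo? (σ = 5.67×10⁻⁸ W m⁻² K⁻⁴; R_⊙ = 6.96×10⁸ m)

R_⋆ = 1.10 × 6.96×10⁸ = 7.66×10⁸ m.
L = 4πR_⋆²σT_⋆⁴ = 4π(7.66×10⁸)² × 5.67×10⁻⁸ × (7230)⁴ = 1.14×10²⁷ W.
S = L/(4πd²) = 8.56×10⁵ W m⁻².
From T_eq⁴ = S(1−A)/(4σ): 1−A = 4σT_eq⁴/S.
1−A = 4 × 5.67×10⁻⁸ × (1080)⁴ / 8.56×10⁵ = 0.360.

A ≈ 0.64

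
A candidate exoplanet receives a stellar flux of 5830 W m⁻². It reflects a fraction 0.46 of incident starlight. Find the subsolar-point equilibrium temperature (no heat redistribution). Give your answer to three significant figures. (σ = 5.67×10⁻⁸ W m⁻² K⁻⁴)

T_ss ≈ 485 K

At the subsolar point the surface absorbs S(1−A) and emits σT⁴ per unit area — no factor of 4, since only the local patch is in balance.
T = [5830 × 0.54 / 5.67×10⁻⁸]^(1/4) = (5.55×10¹⁰)^(1/4) = 485 K.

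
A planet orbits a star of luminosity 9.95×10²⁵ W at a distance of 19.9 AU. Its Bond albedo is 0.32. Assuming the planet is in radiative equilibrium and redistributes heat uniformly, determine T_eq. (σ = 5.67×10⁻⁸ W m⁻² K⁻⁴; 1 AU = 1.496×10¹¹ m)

d = 19.9 AU = 2.98×10¹² m.
Flux: S = L/(4πd²) = 9.95×10²⁵/(4π×(2.98×10¹²)²) = 0.893 W m⁻².
Energy balance: absorbed = emitted ⇒ πR²·S(1−A) = 4πR²·σT_eq⁴, so T_eq⁴ = S(1−A)/(4σ).
T_eq = [0.893 × 0.68 / (4 × 5.67×10⁻⁸)]^(1/4) = (2.68×10⁶)^(1/4) = 40.5 K.

T_eq ≈ 40.5 K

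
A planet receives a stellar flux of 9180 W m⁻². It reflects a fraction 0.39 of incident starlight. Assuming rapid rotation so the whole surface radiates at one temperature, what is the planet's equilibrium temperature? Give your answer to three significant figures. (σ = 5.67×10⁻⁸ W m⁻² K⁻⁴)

Energy balance: absorbed = emitted ⇒ πR²·S(1−A) = 4πR²·σT_eq⁴, so T_eq⁴ = S(1−A)/(4σ).
T_eq = [9180 × 0.61 / (4 × 5.67×10⁻⁸)]^(1/4) = (2.47×10¹⁰)^(1/4) = 396 K.

T_eq ≈ 396 K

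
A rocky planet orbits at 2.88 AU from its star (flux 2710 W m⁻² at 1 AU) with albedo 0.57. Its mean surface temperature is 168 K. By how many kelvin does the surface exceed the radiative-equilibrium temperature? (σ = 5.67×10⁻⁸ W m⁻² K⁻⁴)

S = 2710/2.88² = 326.7 W m⁻².
T_eq = [S(1−A)/(4σ)]^(1/4) = [326.7×0.43/(4×5.67×10⁻⁸)]^(1/4) = 157.8 K.
ΔT = T_surf − T_eq = 168 − 157.8.

ΔT ≈ 10.2 K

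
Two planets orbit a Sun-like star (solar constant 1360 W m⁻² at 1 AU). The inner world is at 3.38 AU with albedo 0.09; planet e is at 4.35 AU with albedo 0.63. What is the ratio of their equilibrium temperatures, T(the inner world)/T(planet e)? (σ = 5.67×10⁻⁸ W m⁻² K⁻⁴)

T₁/T₂ ≈ 1.421

T_eq = [S₀(1−A)/(4σd²)]^(1/4), so T ∝ (1−A)^(1/4) / √d.
T₁ = [1360×0.91/(4×5.67×10⁻⁸×3.38²)]^(1/4) = 147.83 K.
T₂ = [1360×0.37/(4×5.67×10⁻⁸×4.35²)]^(1/4) = 104.06 K.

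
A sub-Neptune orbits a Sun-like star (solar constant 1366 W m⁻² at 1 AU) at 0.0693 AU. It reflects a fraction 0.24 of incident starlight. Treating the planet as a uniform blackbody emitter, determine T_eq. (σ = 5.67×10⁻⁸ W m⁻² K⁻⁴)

Flux at 0.0693 AU: S = 1366/0.0693² = 2.84×10⁵ W m⁻².
Energy balance: absorbed = emitted ⇒ πR²·S(1−A) = 4πR²·σT_eq⁴, so T_eq⁴ = S(1−A)/(4σ).
T_eq = [2.84×10⁵ × 0.76 / (4 × 5.67×10⁻⁸)]^(1/4) = (9.53×10¹¹)^(1/4) = 988 K.

T_eq ≈ 988 K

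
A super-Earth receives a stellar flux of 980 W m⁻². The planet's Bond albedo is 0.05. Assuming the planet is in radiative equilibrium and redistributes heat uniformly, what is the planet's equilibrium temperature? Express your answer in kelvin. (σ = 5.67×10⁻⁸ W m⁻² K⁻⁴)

Energy balance: absorbed = emitted ⇒ πR²·S(1−A) = 4πR²·σT_eq⁴, so T_eq⁴ = S(1−A)/(4σ).
T_eq = [980 × 0.95 / (4 × 5.67×10⁻⁸)]^(1/4) = (4.10×10⁹)^(1/4) = 253 K.

T_eq ≈ 253 K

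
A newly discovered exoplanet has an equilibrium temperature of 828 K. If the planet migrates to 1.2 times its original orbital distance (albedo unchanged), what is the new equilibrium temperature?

T_eq ∝ L^(1/4) · d^(−1/2).
T′ = 828 / 1.2^(1/2) = 756 K.

T_eq ≈ 756 K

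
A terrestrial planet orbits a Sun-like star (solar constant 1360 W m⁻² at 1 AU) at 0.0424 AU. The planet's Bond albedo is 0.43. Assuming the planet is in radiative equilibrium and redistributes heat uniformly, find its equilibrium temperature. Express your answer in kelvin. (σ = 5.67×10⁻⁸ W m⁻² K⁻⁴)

T_eq ≈ 1170 K

Flux at 0.0424 AU: S = 1360/0.0424² = 7.56×10⁵ W m⁻².
Energy balance: absorbed = emitted ⇒ πR²·S(1−A) = 4πR²·σT_eq⁴, so T_eq⁴ = S(1−A)/(4σ).
T_eq = [7.56×10⁵ × 0.57 / (4 × 5.67×10⁻⁸)]^(1/4) = (1.90×10¹²)^(1/4) = 1170 K.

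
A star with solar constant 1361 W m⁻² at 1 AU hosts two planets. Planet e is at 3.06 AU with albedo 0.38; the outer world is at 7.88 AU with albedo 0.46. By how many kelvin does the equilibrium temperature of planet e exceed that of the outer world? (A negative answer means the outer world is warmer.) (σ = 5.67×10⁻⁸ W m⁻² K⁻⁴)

T_eq = [S₀(1−A)/(4σd²)]^(1/4), so T ∝ (1−A)^(1/4) / √d.
T₁ = [1361×0.62/(4×5.67×10⁻⁸×3.06²)]^(1/4) = 141.19 K.
T₂ = [1361×0.54/(4×5.67×10⁻⁸×7.88²)]^(1/4) = 84.99 K.

ΔT ≈ 56.2 K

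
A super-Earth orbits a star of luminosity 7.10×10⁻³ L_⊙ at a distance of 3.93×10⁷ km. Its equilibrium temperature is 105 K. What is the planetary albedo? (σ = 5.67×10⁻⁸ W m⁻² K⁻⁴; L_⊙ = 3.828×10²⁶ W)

d = 3.93×10⁷ km = 3.93×10¹⁰ m.
L = 7.10×10⁻³ × 3.828×10²⁶ = 2.72×10²⁴ W.
Flux: S = L/(4πd²) = 2.72×10²⁴/(4π×(3.93×10¹⁰)²) = 140 W m⁻².
From T_eq⁴ = S(1−A)/(4σ): 1−A = 4σT_eq⁴/S.
1−A = 4 × 5.67×10⁻⁸ × (105)⁴ / 140 = 0.197.

A ≈ 0.80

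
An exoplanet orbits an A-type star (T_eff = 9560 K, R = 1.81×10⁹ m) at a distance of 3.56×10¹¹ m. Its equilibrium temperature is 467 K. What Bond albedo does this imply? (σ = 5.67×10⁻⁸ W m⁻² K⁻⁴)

A ≈ 0.12

L = 4πR_⋆²σT_⋆⁴ = 4π(1.81×10⁹)² × 5.67×10⁻⁸ × (9560)⁴ = 1.95×10²⁸ W.
S = L/(4πd²) = 1.22×10⁴ W m⁻².
From T_eq⁴ = S(1−A)/(4σ): 1−A = 4σT_eq⁴/S.
1−A = 4 × 5.67×10⁻⁸ × (467)⁴ / 1.22×10⁴ = 0.881.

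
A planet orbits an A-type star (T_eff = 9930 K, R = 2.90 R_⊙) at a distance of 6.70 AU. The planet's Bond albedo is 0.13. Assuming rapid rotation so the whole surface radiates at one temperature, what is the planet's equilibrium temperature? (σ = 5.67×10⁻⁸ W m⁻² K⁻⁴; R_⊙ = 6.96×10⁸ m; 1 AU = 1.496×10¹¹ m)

R_⋆ = 2.90 × 6.96×10⁸ = 2.02×10⁹ m.
d = 6.70 AU = 1.00×10¹² m.
L = 4πR_⋆²σT_⋆⁴ = 4π(2.02×10⁹)² × 5.67×10⁻⁸ × (9930)⁴ = 2.82×10²⁸ W.
S = L/(4πd²) = 2240 W m⁻².
Energy balance: absorbed = emitted ⇒ πR²·S(1−A) = 4πR²·σT_eq⁴, so T_eq⁴ = S(1−A)/(4σ).
T_eq = [2240 × 0.87 / (4 × 5.67×10⁻⁸)]^(1/4) = (8.58×10⁹)^(1/4) = 304 K.

T_eq ≈ 304 K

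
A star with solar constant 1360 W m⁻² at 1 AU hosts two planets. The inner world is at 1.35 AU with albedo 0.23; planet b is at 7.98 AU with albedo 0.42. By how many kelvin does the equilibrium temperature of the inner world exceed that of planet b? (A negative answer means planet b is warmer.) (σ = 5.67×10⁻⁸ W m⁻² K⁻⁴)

T_eq = [S₀(1−A)/(4σd²)]^(1/4), so T ∝ (1−A)^(1/4) / √d.
T₁ = [1360×0.77/(4×5.67×10⁻⁸×1.35²)]^(1/4) = 224.35 K.
T₂ = [1360×0.58/(4×5.67×10⁻⁸×7.98²)]^(1/4) = 85.97 K.

ΔT ≈ 138.4 K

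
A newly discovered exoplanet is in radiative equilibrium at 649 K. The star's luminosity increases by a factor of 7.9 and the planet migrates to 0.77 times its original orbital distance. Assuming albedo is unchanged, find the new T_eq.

T_eq ∝ L^(1/4) · d^(−1/2).
T′ = 649 × 7.9^(1/4) / 0.77^(1/2) = 1240 K.

T_eq ≈ 1240 K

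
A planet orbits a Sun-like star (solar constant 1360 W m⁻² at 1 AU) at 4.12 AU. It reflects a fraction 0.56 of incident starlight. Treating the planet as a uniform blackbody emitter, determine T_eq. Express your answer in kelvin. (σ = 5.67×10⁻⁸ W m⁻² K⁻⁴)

Flux at 4.12 AU: S = 1360/4.12² = 80.1 W m⁻².
Energy balance: absorbed = emitted ⇒ πR²·S(1−A) = 4πR²·σT_eq⁴, so T_eq⁴ = S(1−A)/(4σ).
T_eq = [80.1 × 0.44 / (4 × 5.67×10⁻⁸)]^(1/4) = (1.55×10⁸)^(1/4) = 112 K.

T_eq ≈ 112 K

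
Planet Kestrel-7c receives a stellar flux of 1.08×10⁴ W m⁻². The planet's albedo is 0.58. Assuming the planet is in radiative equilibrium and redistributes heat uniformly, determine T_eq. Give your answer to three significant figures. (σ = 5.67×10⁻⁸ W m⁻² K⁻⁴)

Energy balance: absorbed = emitted ⇒ πR²·S(1−A) = 4πR²·σT_eq⁴, so T_eq⁴ = S(1−A)/(4σ).
T_eq = [1.08×10⁴ × 0.42 / (4 × 5.67×10⁻⁸)]^(1/4) = (2.00×10¹⁰)^(1/4) = 376 K.

T_eq ≈ 376 K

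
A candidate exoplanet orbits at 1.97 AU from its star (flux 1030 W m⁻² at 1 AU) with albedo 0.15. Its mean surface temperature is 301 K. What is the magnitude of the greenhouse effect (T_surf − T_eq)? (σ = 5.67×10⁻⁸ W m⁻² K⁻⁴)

S = 1030/1.97² = 265.4 W m⁻².
T_eq = [S(1−A)/(4σ)]^(1/4) = [265.4×0.85/(4×5.67×10⁻⁸)]^(1/4) = 177.6 K.
ΔT = T_surf − T_eq = 301 − 177.6.

ΔT ≈ 123.4 K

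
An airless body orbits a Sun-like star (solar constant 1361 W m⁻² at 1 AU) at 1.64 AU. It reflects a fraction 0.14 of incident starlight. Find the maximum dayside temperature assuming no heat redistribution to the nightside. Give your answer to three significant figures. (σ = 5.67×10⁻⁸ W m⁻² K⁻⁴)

Flux at 1.64 AU: S = 1361/1.64² = 506 W m⁻².
With no redistribution each surface element balances locally: S(1−A) = σT⁴.
T = [506 × 0.86 / 5.67×10⁻⁸]^(1/4) = (7.68×10⁹)^(1/4) = 296 K.

T_ss ≈ 296 K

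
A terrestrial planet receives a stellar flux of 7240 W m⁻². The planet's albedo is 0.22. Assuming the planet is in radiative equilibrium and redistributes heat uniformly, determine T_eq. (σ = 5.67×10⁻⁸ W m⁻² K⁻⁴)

T_eq ≈ 397 K

Energy balance: absorbed = emitted ⇒ πR²·S(1−A) = 4πR²·σT_eq⁴, so T_eq⁴ = S(1−A)/(4σ).
T_eq = [7240 × 0.78 / (4 × 5.67×10⁻⁸)]^(1/4) = (2.49×10¹⁰)^(1/4) = 397 K.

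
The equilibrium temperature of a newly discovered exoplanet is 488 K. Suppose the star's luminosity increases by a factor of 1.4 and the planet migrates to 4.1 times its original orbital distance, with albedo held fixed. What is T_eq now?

T_eq ≈ 262 K

T_eq ∝ L^(1/4) · d^(−1/2).
T′ = 488 × 1.4^(1/4) / 4.1^(1/2) = 262 K.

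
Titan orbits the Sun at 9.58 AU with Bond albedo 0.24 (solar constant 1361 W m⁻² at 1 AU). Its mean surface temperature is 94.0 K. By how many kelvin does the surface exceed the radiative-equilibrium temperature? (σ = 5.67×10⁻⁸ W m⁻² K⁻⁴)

S = 1361/9.58² = 14.83 W m⁻².
T_eq = [S(1−A)/(4σ)]^(1/4) = [14.83×0.76/(4×5.67×10⁻⁸)]^(1/4) = 84.0 K.
ΔT = T_surf − T_eq = 94 − 84.0.

ΔT ≈ 10.0 K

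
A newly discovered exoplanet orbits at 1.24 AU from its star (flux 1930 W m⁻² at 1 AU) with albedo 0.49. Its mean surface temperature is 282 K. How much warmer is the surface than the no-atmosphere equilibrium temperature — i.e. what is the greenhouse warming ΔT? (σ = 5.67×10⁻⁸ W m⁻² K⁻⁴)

ΔT ≈ 51.5 K

S = 1930/1.24² = 1255 W m⁻².
T_eq = [S(1−A)/(4σ)]^(1/4) = [1255×0.51/(4×5.67×10⁻⁸)]^(1/4) = 230.5 K.
ΔT = T_surf − T_eq = 282 − 230.5.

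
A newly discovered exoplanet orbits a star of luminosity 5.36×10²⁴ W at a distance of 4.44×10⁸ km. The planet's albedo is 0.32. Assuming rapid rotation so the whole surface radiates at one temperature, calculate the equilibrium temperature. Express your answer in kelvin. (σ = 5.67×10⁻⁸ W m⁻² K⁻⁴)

d = 4.44×10⁸ km = 4.44×10¹¹ m.
Flux: S = L/(4πd²) = 5.36×10²⁴/(4π×(4.44×10¹¹)²) = 2.16 W m⁻².
Energy balance: absorbed = emitted ⇒ πR²·S(1−A) = 4πR²·σT_eq⁴, so T_eq⁴ = S(1−A)/(4σ).
T_eq = [2.16 × 0.68 / (4 × 5.67×10⁻⁸)]^(1/4) = (6.49×10⁶)^(1/4) = 50.5 K.

T_eq ≈ 50.5 K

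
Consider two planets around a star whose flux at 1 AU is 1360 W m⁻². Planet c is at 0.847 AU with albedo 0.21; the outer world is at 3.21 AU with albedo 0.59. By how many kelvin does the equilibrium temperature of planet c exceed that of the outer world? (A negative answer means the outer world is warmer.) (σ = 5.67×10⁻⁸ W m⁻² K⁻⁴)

T_eq = [S₀(1−A)/(4σd²)]^(1/4), so T ∝ (1−A)^(1/4) / √d.
T₁ = [1360×0.79/(4×5.67×10⁻⁸×0.847²)]^(1/4) = 285.06 K.
T₂ = [1360×0.41/(4×5.67×10⁻⁸×3.21²)]^(1/4) = 124.28 K.

ΔT ≈ 160.8 K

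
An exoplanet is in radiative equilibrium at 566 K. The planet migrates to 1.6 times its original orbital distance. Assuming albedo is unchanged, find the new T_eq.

T_eq ∝ L^(1/4) · d^(−1/2).
T′ = 566 / 1.6^(1/2) = 447 K.

T_eq ≈ 447 K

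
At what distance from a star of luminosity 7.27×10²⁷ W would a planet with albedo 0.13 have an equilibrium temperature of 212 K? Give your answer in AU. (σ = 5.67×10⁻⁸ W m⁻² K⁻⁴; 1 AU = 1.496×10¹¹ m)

d ≈ 7.01 AU

From T_eq⁴ = L(1−A)/(16πσd²): d = √[L(1−A)/(16πσT_eq⁴)].
d = √[7.27×10²⁷ × 0.87 / (16π × 5.67×10⁻⁸ × (212)⁴)] = 1.05×10¹² m = 7.01 AU.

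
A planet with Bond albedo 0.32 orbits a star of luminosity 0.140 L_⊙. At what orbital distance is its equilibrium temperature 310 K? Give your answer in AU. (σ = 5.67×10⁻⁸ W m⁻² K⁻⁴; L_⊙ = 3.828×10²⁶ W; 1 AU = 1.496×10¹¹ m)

d ≈ 0.249 AU

L = 0.140 × 3.828×10²⁶ = 5.36×10²⁵ W.
From T_eq⁴ = L(1−A)/(16πσd²): d = √[L(1−A)/(16πσT_eq⁴)].
d = √[5.36×10²⁵ × 0.68 / (16π × 5.67×10⁻⁸ × (310)⁴)] = 3.72×10¹⁰ m = 0.249 AU.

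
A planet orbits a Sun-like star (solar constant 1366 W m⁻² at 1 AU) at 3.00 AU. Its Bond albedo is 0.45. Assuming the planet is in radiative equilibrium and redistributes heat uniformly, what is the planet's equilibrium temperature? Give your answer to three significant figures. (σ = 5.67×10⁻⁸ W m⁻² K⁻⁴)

T_eq ≈ 139 K

Flux at 3.00 AU: S = 1366/3.00² = 152 W m⁻².
Energy balance: absorbed = emitted ⇒ πR²·S(1−A) = 4πR²·σT_eq⁴, so T_eq⁴ = S(1−A)/(4σ).
T_eq = [152 × 0.55 / (4 × 5.67×10⁻⁸)]^(1/4) = (3.68×10⁸)^(1/4) = 139 K.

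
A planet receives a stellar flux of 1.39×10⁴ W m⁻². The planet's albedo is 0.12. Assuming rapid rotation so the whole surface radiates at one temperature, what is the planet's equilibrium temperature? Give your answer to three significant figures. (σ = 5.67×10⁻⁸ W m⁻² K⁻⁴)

Energy balance: absorbed = emitted ⇒ πR²·S(1−A) = 4πR²·σT_eq⁴, so T_eq⁴ = S(1−A)/(4σ).
T_eq = [1.39×10⁴ × 0.88 / (4 × 5.67×10⁻⁸)]^(1/4) = (5.39×10¹⁰)^(1/4) = 482 K.

T_eq ≈ 482 K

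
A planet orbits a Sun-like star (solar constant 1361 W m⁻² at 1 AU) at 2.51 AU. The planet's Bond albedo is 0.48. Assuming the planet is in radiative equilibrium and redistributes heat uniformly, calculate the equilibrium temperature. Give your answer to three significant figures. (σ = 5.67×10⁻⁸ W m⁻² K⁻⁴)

T_eq ≈ 149 K

Flux at 2.51 AU: S = 1361/2.51² = 216 W m⁻².
Energy balance: absorbed = emitted ⇒ πR²·S(1−A) = 4πR²·σT_eq⁴, so T_eq⁴ = S(1−A)/(4σ).
T_eq = [216 × 0.52 / (4 × 5.67×10⁻⁸)]^(1/4) = (4.95×10⁸)^(1/4) = 149 K.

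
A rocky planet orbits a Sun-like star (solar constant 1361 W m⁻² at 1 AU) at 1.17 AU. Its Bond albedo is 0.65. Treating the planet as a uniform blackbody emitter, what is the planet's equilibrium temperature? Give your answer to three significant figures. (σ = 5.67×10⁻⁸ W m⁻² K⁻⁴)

Flux at 1.17 AU: S = 1361/1.17² = 994 W m⁻².
Energy balance: absorbed = emitted ⇒ πR²·S(1−A) = 4πR²·σT_eq⁴, so T_eq⁴ = S(1−A)/(4σ).
T_eq = [994 × 0.35 / (4 × 5.67×10⁻⁸)]^(1/4) = (1.53×10⁹)^(1/4) = 198 K.

T_eq ≈ 198 K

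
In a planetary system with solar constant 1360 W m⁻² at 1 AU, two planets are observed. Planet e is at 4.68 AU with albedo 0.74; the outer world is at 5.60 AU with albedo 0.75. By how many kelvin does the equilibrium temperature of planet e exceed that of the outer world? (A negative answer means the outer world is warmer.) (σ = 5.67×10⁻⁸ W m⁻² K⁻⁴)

T_eq = [S₀(1−A)/(4σd²)]^(1/4), so T ∝ (1−A)^(1/4) / √d.
T₁ = [1360×0.26/(4×5.67×10⁻⁸×4.68²)]^(1/4) = 91.85 K.
T₂ = [1360×0.25/(4×5.67×10⁻⁸×5.60²)]^(1/4) = 83.15 K.

ΔT ≈ 8.7 K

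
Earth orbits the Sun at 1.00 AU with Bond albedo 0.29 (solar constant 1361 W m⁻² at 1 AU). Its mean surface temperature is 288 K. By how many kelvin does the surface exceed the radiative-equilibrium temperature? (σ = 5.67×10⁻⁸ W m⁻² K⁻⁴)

ΔT ≈ 32.5 K

S = 1361/1.00² = 1361 W m⁻².
T_eq = [S(1−A)/(4σ)]^(1/4) = [1361×0.71/(4×5.67×10⁻⁸)]^(1/4) = 255.5 K.
ΔT = T_surf − T_eq = 288 − 255.5.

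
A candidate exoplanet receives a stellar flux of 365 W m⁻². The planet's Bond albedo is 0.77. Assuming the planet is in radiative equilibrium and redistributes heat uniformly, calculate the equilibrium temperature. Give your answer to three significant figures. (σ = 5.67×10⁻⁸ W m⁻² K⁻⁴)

T_eq ≈ 139 K

Energy balance: absorbed = emitted ⇒ πR²·S(1−A) = 4πR²·σT_eq⁴, so T_eq⁴ = S(1−A)/(4σ).
T_eq = [365 × 0.23 / (4 × 5.67×10⁻⁸)]^(1/4) = (3.70×10⁸)^(1/4) = 139 K.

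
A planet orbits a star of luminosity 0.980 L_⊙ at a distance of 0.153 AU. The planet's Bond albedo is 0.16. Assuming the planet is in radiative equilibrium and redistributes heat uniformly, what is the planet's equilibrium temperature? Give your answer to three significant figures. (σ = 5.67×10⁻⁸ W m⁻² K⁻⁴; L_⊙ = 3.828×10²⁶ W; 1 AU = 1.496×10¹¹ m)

T_eq ≈ 678 K

d = 0.153 AU = 2.29×10¹⁰ m.
L = 0.980 × 3.828×10²⁶ = 3.75×10²⁶ W.
Flux: S = L/(4πd²) = 3.75×10²⁶/(4π×(2.29×10¹⁰)²) = 5.70×10⁴ W m⁻².
Energy balance: absorbed = emitted ⇒ πR²·S(1−A) = 4πR²·σT_eq⁴, so T_eq⁴ = S(1−A)/(4σ).
T_eq = [5.70×10⁴ × 0.84 / (4 × 5.67×10⁻⁸)]^(1/4) = (2.11×10¹¹)^(1/4) = 678 K.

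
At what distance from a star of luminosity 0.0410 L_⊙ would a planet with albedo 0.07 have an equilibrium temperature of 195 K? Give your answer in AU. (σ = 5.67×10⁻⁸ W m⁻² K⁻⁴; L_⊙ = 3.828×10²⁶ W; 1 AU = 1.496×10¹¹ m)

d ≈ 0.398 AU

L = 0.0410 × 3.828×10²⁶ = 1.57×10²⁵ W.
From T_eq⁴ = L(1−A)/(16πσd²): d = √[L(1−A)/(16πσT_eq⁴)].
d = √[1.57×10²⁵ × 0.93 / (16π × 5.67×10⁻⁸ × (195)⁴)] = 5.95×10¹⁰ m = 0.398 AU.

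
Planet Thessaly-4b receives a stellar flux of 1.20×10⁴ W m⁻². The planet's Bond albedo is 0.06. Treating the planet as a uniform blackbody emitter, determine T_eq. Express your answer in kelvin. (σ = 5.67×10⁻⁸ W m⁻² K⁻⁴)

T_eq ≈ 472 K

Energy balance: absorbed = emitted ⇒ πR²·S(1−A) = 4πR²·σT_eq⁴, so T_eq⁴ = S(1−A)/(4σ).
T_eq = [1.20×10⁴ × 0.94 / (4 × 5.67×10⁻⁸)]^(1/4) = (4.97×10¹⁰)^(1/4) = 472 K.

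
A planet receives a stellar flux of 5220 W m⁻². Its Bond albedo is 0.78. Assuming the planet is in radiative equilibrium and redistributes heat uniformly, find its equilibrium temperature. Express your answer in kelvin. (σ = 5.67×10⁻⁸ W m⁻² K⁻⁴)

T_eq ≈ 267 K

Energy balance: absorbed = emitted ⇒ πR²·S(1−A) = 4πR²·σT_eq⁴, so T_eq⁴ = S(1−A)/(4σ).
T_eq = [5220 × 0.22 / (4 × 5.67×10⁻⁸)]^(1/4) = (5.06×10⁹)^(1/4) = 267 K.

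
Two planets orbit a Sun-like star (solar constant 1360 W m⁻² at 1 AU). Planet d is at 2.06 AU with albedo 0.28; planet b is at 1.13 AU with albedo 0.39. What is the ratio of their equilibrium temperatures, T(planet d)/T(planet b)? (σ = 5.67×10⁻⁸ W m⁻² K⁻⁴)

T₁/T₂ ≈ 0.772

T_eq = [S₀(1−A)/(4σd²)]^(1/4), so T ∝ (1−A)^(1/4) / √d.
T₁ = [1360×0.72/(4×5.67×10⁻⁸×2.06²)]^(1/4) = 178.60 K.
T₂ = [1360×0.61/(4×5.67×10⁻⁸×1.13²)]^(1/4) = 231.35 K.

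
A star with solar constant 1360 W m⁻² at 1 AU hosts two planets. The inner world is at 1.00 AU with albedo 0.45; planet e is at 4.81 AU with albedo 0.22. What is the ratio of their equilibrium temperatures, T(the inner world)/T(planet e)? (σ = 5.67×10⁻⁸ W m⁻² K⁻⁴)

T_eq = [S₀(1−A)/(4σd²)]^(1/4), so T ∝ (1−A)^(1/4) / √d.
T₁ = [1360×0.55/(4×5.67×10⁻⁸×1.00²)]^(1/4) = 239.64 K.
T₂ = [1360×0.78/(4×5.67×10⁻⁸×4.81²)]^(1/4) = 119.24 K.

T₁/T₂ ≈ 2.010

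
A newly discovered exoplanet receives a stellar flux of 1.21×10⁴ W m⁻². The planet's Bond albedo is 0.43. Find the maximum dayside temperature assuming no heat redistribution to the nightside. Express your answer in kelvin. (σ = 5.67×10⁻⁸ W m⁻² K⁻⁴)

With no redistribution each surface element balances locally: S(1−A) = σT⁴.
T = [1.21×10⁴ × 0.57 / 5.67×10⁻⁸]^(1/4) = (1.22×10¹¹)^(1/4) = 591 K.

T_ss ≈ 591 K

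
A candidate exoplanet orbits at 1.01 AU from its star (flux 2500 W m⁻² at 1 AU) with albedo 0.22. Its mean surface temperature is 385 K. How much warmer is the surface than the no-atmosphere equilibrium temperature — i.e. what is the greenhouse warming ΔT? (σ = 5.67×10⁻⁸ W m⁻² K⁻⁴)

ΔT ≈ 82.0 K

S = 2500/1.01² = 2451 W m⁻².
T_eq = [S(1−A)/(4σ)]^(1/4) = [2451×0.78/(4×5.67×10⁻⁸)]^(1/4) = 303.0 K.
ΔT = T_surf − T_eq = 385 − 303.0.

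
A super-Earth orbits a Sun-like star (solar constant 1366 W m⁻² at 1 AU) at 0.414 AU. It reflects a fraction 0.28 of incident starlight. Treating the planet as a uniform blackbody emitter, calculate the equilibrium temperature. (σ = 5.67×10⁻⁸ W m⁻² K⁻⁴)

T_eq ≈ 399 K

Flux at 0.414 AU: S = 1366/0.414² = 7970 W m⁻².
Energy balance: absorbed = emitted ⇒ πR²·S(1−A) = 4πR²·σT_eq⁴, so T_eq⁴ = S(1−A)/(4σ).
T_eq = [7970 × 0.72 / (4 × 5.67×10⁻⁸)]^(1/4) = (2.53×10¹⁰)^(1/4) = 399 K.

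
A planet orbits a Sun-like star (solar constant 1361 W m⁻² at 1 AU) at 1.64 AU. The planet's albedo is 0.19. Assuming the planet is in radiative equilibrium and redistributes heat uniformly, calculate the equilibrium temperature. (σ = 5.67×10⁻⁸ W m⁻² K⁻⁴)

Flux at 1.64 AU: S = 1361/1.64² = 506 W m⁻².
Energy balance: absorbed = emitted ⇒ πR²·S(1−A) = 4πR²·σT_eq⁴, so T_eq⁴ = S(1−A)/(4σ).
T_eq = [506 × 0.81 / (4 × 5.67×10⁻⁸)]^(1/4) = (1.81×10⁹)^(1/4) = 206 K.

T_eq ≈ 206 K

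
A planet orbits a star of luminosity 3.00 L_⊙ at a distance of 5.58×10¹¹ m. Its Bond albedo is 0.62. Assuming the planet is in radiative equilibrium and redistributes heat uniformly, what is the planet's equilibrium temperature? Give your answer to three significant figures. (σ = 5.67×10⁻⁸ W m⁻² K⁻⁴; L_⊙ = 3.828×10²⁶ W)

L = 3.00 × 3.828×10²⁶ = 1.15×10²⁷ W.
Flux: S = L/(4πd²) = 1.15×10²⁷/(4π×(5.58×10¹¹)²) = 294 W m⁻².
Energy balance: absorbed = emitted ⇒ πR²·S(1−A) = 4πR²·σT_eq⁴, so T_eq⁴ = S(1−A)/(4σ).
T_eq = [294 × 0.38 / (4 × 5.67×10⁻⁸)]^(1/4) = (4.92×10⁸)^(1/4) = 149 K.

T_eq ≈ 149 K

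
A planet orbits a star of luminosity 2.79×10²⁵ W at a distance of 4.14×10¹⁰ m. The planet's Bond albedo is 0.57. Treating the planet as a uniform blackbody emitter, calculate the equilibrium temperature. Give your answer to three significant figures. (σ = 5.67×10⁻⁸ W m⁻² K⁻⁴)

T_eq ≈ 223 K

Flux: S = L/(4πd²) = 2.79×10²⁵/(4π×(4.14×10¹⁰)²) = 1300 W m⁻².
Energy balance: absorbed = emitted ⇒ πR²·S(1−A) = 4πR²·σT_eq⁴, so T_eq⁴ = S(1−A)/(4σ).
T_eq = [1300 × 0.43 / (4 × 5.67×10⁻⁸)]^(1/4) = (2.46×10⁹)^(1/4) = 223 K.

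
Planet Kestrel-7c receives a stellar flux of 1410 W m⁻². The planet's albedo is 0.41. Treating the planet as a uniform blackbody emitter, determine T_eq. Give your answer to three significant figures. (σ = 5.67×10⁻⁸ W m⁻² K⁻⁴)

Energy balance: absorbed = emitted ⇒ πR²·S(1−A) = 4πR²·σT_eq⁴, so T_eq⁴ = S(1−A)/(4σ).
T_eq = [1410 × 0.59 / (4 × 5.67×10⁻⁸)]^(1/4) = (3.67×10⁹)^(1/4) = 246 K.

T_eq ≈ 246 K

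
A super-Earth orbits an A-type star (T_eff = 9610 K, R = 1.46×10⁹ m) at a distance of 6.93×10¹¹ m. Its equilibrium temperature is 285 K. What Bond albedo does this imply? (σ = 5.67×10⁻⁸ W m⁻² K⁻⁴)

A ≈ 0.30

L = 4πR_⋆²σT_⋆⁴ = 4π(1.46×10⁹)² × 5.67×10⁻⁸ × (9610)⁴ = 1.30×10²⁸ W.
S = L/(4πd²) = 2150 W m⁻².
From T_eq⁴ = S(1−A)/(4σ): 1−A = 4σT_eq⁴/S.
1−A = 4 × 5.67×10⁻⁸ × (285)⁴ / 2150 = 0.697.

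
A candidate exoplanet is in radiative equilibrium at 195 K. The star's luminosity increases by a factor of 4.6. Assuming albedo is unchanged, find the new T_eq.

T_eq ≈ 286 K

T_eq ∝ L^(1/4) · d^(−1/2).
T′ = 195 × 4.6^(1/4) = 286 K.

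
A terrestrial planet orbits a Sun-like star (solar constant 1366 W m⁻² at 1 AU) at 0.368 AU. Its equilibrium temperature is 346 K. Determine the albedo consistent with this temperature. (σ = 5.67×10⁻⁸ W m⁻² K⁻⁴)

A ≈ 0.68

Flux at 0.368 AU: S = 1366/0.368² = 1.01×10⁴ W m⁻².
From T_eq⁴ = S(1−A)/(4σ): 1−A = 4σT_eq⁴/S.
1−A = 4 × 5.67×10⁻⁸ × (346)⁴ / 1.01×10⁴ = 0.322.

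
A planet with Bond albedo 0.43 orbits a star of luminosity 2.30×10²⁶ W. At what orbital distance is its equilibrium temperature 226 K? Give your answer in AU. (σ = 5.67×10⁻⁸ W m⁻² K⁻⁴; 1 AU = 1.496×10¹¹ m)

From T_eq⁴ = L(1−A)/(16πσd²): d = √[L(1−A)/(16πσT_eq⁴)].
d = √[2.30×10²⁶ × 0.57 / (16π × 5.67×10⁻⁸ × (226)⁴)] = 1.33×10¹¹ m = 0.888 AU.

d ≈ 0.888 AU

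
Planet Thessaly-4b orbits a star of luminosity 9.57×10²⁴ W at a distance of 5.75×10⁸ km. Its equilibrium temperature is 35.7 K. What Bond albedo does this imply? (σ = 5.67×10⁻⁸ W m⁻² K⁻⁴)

A ≈ 0.84

d = 5.75×10⁸ km = 5.75×10¹¹ m.
Flux: S = L/(4πd²) = 9.57×10²⁴/(4π×(5.75×10¹¹)²) = 2.30 W m⁻².
From T_eq⁴ = S(1−A)/(4σ): 1−A = 4σT_eq⁴/S.
1−A = 4 × 5.67×10⁻⁸ × (35.7)⁴ / 2.30 = 0.160.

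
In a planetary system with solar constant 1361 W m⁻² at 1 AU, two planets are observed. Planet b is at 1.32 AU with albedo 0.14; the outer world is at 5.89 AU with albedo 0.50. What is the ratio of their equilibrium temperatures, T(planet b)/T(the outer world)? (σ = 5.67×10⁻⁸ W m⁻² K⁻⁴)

T₁/T₂ ≈ 2.419

T_eq = [S₀(1−A)/(4σd²)]^(1/4), so T ∝ (1−A)^(1/4) / √d.
T₁ = [1361×0.86/(4×5.67×10⁻⁸×1.32²)]^(1/4) = 233.29 K.
T₂ = [1361×0.50/(4×5.67×10⁻⁸×5.89²)]^(1/4) = 96.44 K.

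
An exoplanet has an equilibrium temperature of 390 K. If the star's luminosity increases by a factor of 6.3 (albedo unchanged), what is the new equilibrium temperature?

T_eq ≈ 618 K

T_eq ∝ L^(1/4) · d^(−1/2).
T′ = 390 × 6.3^(1/4) = 618 K.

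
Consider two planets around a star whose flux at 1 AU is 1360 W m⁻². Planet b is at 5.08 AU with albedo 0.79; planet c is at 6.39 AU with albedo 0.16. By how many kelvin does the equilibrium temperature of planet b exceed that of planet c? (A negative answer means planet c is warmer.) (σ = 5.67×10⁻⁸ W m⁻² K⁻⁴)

T_eq = [S₀(1−A)/(4σd²)]^(1/4), so T ∝ (1−A)^(1/4) / √d.
T₁ = [1360×0.21/(4×5.67×10⁻⁸×5.08²)]^(1/4) = 83.58 K.
T₂ = [1360×0.84/(4×5.67×10⁻⁸×6.39²)]^(1/4) = 105.39 K.

ΔT ≈ -21.8 K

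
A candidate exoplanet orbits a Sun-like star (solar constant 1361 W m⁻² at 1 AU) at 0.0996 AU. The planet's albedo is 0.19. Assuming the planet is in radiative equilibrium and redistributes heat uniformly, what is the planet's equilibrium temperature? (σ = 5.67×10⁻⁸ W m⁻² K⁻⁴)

Flux at 0.0996 AU: S = 1361/0.0996² = 1.37×10⁵ W m⁻².
Energy balance: absorbed = emitted ⇒ πR²·S(1−A) = 4πR²·σT_eq⁴, so T_eq⁴ = S(1−A)/(4σ).
T_eq = [1.37×10⁵ × 0.81 / (4 × 5.67×10⁻⁸)]^(1/4) = (4.90×10¹¹)^(1/4) = 837 K.

T_eq ≈ 837 K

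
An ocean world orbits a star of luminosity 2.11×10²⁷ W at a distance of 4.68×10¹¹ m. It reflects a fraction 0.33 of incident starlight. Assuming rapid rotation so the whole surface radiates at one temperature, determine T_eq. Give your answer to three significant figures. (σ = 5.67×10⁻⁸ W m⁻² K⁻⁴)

T_eq ≈ 218 K

Flux: S = L/(4πd²) = 2.11×10²⁷/(4π×(4.68×10¹¹)²) = 767 W m⁻².
Energy balance: absorbed = emitted ⇒ πR²·S(1−A) = 4πR²·σT_eq⁴, so T_eq⁴ = S(1−A)/(4σ).
T_eq = [767 × 0.67 / (4 × 5.67×10⁻⁸)]^(1/4) = (2.26×10⁹)^(1/4) = 218 K.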